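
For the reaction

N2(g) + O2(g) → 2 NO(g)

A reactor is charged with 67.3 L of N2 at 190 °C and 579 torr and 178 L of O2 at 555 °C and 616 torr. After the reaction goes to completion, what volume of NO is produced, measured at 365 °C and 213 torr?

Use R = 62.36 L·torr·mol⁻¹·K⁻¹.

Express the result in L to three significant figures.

n(N2) = PV/RT = (579 × 67.3) / (62.36 × 463.15) = 1.349 mol
n(O2) = PV/RT = (616 × 178) / (62.36 × 828.15) = 2.123 mol
For 1.349 mol N2, stoichiometry requires (1/1) × 1.349 = 1.349 mol O2; 2.123 mol is available, so N2 is limiting.
n(NO) = (2/1) × 1.349 = 2.698 mol
V(NO) = nRT/P = 2.698 × 62.36 × 638.15 / 213 = 504.1 L

504 L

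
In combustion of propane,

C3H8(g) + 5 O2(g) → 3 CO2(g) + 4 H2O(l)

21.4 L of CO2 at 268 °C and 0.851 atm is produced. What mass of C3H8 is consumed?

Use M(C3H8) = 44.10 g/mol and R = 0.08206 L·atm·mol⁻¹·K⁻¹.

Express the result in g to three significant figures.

n(CO2) = PV/RT = (0.851 × 21.4) / (0.08206 × 541.15) = 0.4101 mol
n(C3H8) = (1/3) × 0.4101 = 0.1367 mol
m(C3H8) = 0.1367 × 44.10 = 6.028 g

6.03 g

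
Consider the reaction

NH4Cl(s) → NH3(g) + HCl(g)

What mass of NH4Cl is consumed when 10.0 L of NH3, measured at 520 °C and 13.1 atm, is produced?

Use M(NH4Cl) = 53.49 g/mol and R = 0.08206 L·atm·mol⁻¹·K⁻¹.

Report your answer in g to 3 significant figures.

n(NH3) = PV/RT = (13.1 × 10.0) / (0.08206 × 793.15) = 2.013 mol
n(NH4Cl) = (1/1) × 2.013 = 2.013 mol
m(NH4Cl) = 2.013 × 53.49 = 107.7 g

108 g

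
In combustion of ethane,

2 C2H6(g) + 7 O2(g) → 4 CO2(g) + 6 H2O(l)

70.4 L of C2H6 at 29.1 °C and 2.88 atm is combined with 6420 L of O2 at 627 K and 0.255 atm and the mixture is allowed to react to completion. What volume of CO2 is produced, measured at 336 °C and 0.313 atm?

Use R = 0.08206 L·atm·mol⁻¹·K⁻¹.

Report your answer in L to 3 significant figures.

n(C2H6) = PV/RT = (2.88 × 70.4) / (0.08206 × 302.25) = 8.175 mol
n(O2) = PV/RT = (0.255 × 6420) / (0.08206 × 627) = 31.82 mol
For 8.175 mol C2H6, stoichiometry requires (7/2) × 8.175 = 28.61 mol O2; 31.82 mol is available, so C2H6 is limiting.
n(CO2) = (4/2) × 8.175 = 16.35 mol
V(CO2) = nRT/P = 16.35 × 0.08206 × 609.15 / 0.313 = 2611 L

2610 L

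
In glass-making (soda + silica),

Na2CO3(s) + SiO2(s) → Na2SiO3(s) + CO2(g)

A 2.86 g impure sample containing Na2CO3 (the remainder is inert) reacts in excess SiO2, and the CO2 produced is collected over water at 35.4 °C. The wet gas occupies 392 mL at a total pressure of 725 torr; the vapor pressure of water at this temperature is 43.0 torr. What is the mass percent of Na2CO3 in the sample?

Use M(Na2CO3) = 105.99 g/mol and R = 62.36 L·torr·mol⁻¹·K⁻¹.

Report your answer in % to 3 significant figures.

51.5 %

P(CO2) = 725 − 43.0 = 682.0 torr
n(CO2) = PV/RT = (682.0 × 0.3920) / (62.36 × 308.55) = 0.01389 mol
n(Na2CO3) = (1/1) × 0.01389 = 0.01389 mol
m(Na2CO3) = 0.01389 × 105.99 = 1.472 g
%Na2CO3 = 1.472 / 2.86 × 100 = 51.47%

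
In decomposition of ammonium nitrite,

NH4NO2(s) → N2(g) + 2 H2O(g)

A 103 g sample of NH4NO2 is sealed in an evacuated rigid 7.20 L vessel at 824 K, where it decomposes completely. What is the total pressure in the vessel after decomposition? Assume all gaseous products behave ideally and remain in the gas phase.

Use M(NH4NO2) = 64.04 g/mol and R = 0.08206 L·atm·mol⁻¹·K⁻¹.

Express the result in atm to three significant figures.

n(NH4NO2) = 103 / 64.04 = 1.608 mol
n(gas produced) = (3/1) × 1.608 = 4.824 mol
P = nRT/V = 4.824 × 0.08206 × 824 / 7.20 = 45.30 atm

45.3 atm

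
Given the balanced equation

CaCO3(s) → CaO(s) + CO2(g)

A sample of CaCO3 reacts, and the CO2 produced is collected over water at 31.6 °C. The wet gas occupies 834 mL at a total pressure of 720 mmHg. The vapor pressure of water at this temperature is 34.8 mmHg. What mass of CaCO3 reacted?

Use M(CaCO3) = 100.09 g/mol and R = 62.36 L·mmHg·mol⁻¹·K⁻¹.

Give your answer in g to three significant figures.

P(CO2) = 720 − 34.8 = 685.2 mmHg
n(CO2) = PV/RT = (685.2 × 0.8340) / (62.36 × 304.75) = 0.03007 mol
n(CaCO3) = (1/1) × 0.03007 = 0.03007 mol
m(CaCO3) = 0.03007 × 100.09 = 3.010 g

3.01 g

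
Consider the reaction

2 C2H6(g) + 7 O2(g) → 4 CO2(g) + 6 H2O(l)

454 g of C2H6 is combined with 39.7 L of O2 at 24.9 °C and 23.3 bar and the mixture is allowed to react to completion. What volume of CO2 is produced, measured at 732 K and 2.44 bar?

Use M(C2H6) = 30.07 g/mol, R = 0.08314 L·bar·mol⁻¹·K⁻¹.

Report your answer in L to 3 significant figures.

n(C2H6) = 454 / 30.07 = 15.10 mol
n(O2) = PV/RT = (23.3 × 39.7) / (0.08314 × 298.05) = 37.33 mol
For 15.10 mol C2H6, stoichiometry requires (7/2) × 15.10 = 52.85 mol O2; 37.33 mol is available, so O2 is limiting.
n(CO2) = (4/7) × 37.33 = 21.33 mol
V(CO2) = nRT/P = 21.33 × 0.08314 × 732 / 2.44 = 532.0 L

532 L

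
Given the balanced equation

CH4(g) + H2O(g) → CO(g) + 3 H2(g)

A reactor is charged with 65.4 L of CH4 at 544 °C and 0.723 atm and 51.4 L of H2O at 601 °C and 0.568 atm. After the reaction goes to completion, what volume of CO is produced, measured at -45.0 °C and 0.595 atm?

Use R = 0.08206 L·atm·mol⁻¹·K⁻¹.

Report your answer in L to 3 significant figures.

12.8 L

n(CH4) = PV/RT = (0.723 × 65.4) / (0.08206 × 817.15) = 0.7052 mol
n(H2O) = PV/RT = (0.568 × 51.4) / (0.08206 × 874.15) = 0.4070 mol
For 0.7052 mol CH4, stoichiometry requires (1/1) × 0.7052 = 0.7052 mol H2O; 0.4070 mol is available, so H2O is limiting.
n(CO) = (1/1) × 0.4070 = 0.4070 mol
V(CO) = nRT/P = 0.4070 × 0.08206 × 228.15 / 0.595 = 12.81 L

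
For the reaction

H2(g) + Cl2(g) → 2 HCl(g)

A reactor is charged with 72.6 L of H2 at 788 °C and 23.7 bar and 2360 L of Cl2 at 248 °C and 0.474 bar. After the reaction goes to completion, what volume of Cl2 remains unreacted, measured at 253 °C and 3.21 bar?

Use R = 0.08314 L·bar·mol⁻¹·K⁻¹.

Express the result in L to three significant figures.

86.1 L

n(H2) = PV/RT = (23.7 × 72.6) / (0.08314 × 1061.15) = 19.50 mol
n(Cl2) = PV/RT = (0.474 × 2360) / (0.08314 × 521.15) = 25.82 mol
For 19.50 mol H2, stoichiometry requires (1/1) × 19.50 = 19.50 mol Cl2; 25.82 mol is available, so H2 is limiting.
n(Cl2) consumed = (1/1) × 19.50 = 19.50 mol; remaining = 25.82 − 19.50 = 6.320 mol
V(Cl2) = nRT/P = 6.320 × 0.08314 × 526.15 / 3.21 = 86.13 L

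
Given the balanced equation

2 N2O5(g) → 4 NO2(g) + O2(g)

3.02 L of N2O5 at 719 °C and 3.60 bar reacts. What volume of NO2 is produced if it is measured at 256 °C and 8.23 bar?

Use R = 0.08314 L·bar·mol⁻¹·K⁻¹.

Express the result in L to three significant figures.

n(N2O5) = PV/RT = (3.60 × 3.02) / (0.08314 × 992.15) = 0.1318 mol
n(NO2) = (4/2) × 0.1318 = 0.2636 mol
V = nRT/P = 0.2636 × 0.08314 × 529.15 / 8.23 = 1.409 L

1.41 L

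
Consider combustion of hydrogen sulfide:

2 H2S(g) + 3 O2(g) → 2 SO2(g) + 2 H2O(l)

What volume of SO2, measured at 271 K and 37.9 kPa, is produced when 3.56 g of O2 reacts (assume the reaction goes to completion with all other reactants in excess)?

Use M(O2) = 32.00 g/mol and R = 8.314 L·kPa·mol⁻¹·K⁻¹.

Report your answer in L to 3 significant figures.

n(O2) = 3.560 / 32.00 = 0.1113 mol
n(SO2) = (2/3) × 0.1113 = 0.07420 mol
V = nRT/P = 0.07420 × 8.314 × 271 / 37.9 = 4.411 L

4.41 L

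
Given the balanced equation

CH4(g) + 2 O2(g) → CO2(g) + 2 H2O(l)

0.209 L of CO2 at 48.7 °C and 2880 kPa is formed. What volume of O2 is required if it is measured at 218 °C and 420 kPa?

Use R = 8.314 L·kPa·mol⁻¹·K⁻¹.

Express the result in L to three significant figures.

4.37 L

n(CO2) = PV/RT = (2880 × 0.209) / (8.314 × 321.85) = 0.2249 mol
n(O2) = (2/1) × 0.2249 = 0.4498 mol
V = nRT/P = 0.4498 × 8.314 × 491.15 / 420 = 4.373 L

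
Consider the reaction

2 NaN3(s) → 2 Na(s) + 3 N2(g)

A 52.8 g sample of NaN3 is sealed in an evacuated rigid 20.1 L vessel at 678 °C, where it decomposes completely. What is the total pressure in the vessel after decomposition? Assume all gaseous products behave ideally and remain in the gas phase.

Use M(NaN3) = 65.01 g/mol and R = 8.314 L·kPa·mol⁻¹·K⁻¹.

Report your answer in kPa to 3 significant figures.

479 kPa

n(NaN3) = 52.8 / 65.01 = 0.8122 mol
n(gas produced) = (3/2) × 0.8122 = 1.218 mol
P = nRT/V = 1.218 × 8.314 × 951.15 / 20.1 = 479.2 kPa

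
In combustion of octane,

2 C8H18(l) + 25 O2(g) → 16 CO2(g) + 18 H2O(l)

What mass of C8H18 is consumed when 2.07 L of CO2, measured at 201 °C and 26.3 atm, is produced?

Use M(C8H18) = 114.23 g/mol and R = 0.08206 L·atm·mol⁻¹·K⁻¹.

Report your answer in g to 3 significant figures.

20.0 g

n(CO2) = PV/RT = (26.3 × 2.07) / (0.08206 × 474.15) = 1.399 mol
n(C8H18) = (2/16) × 1.399 = 0.1749 mol
m(C8H18) = 0.1749 × 114.23 = 19.98 g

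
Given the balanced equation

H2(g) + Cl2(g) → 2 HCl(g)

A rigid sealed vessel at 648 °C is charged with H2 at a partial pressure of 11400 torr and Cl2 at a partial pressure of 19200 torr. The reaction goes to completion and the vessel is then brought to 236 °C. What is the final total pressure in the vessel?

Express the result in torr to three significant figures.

At constant V, partial pressures at 648 °C are proportional to moles, so apply stoichiometry directly to pressures.
P(Cl2) required for 11400 torr of H2 = (1/1) × 11400 = 11400 torr; available 19200 torr, so H2 is limiting.
P(Cl2) remaining = 19200 − (1/1) × 11400 = 7800 torr
P(gaseous products) = (2)/1 × 11400 = 22800 torr
P_total at 648 °C = 7800 + 22800 = 30600 torr
Scaling to 236 °C: P = 30600 × 509.15/921.15 = 16910 torr

16900 torr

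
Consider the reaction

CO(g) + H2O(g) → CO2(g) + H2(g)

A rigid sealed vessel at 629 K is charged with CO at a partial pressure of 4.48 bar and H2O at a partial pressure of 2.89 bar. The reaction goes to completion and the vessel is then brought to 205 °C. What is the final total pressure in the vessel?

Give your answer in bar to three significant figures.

5.60 bar

At constant V, partial pressures at 629 K are proportional to moles, so apply stoichiometry directly to pressures.
P(H2O) required for 4.48 bar of CO = (1/1) × 4.48 = 4.480 bar; available 2.89 bar, so H2O is limiting.
P(CO) remaining = 4.48 − (1/1) × 2.89 = 1.590 bar
P(gaseous products) = (1+1)/1 × 2.89 = 5.780 bar
P_total at 629 K = 1.590 + 5.780 = 7.370 bar
Scaling to 205 °C: P = 7.370 × 478.15/629 = 5.602 bar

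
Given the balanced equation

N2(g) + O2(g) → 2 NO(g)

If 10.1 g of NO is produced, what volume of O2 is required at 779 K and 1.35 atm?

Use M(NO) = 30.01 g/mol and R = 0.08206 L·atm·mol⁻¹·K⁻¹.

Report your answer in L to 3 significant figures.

n(NO) = 10.10 / 30.01 = 0.3366 mol
n(O2) = (1/2) × 0.3366 = 0.1683 mol
V = nRT/P = 0.1683 × 0.08206 × 779 / 1.35 = 7.969 L

7.97 L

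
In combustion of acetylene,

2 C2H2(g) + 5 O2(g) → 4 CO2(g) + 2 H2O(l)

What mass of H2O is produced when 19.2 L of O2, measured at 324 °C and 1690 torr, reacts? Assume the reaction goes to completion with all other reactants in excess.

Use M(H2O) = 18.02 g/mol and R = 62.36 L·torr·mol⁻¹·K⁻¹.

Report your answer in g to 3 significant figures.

n(O2) = PV/RT = (1690 × 19.2) / (62.36 × 597.15) = 0.8714 mol
n(H2O) = (2/5) × 0.8714 = 0.3486 mol
m(H2O) = 0.3486 × 18.02 = 6.282 g

6.28 g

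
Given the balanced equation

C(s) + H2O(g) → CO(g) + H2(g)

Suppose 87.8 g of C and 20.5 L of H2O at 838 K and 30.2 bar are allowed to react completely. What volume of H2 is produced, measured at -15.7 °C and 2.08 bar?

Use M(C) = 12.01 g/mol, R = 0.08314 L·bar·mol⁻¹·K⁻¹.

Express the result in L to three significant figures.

75.2 L

n(C) = 87.8 / 12.01 = 7.311 mol
n(H2O) = PV/RT = (30.2 × 20.5) / (0.08314 × 838) = 8.886 mol
For 7.311 mol C, stoichiometry requires (1/1) × 7.311 = 7.311 mol H2O; 8.886 mol is available, so C is limiting.
n(H2) = (1/1) × 7.311 = 7.311 mol
V(H2) = nRT/P = 7.311 × 0.08314 × 257.45 / 2.08 = 75.23 L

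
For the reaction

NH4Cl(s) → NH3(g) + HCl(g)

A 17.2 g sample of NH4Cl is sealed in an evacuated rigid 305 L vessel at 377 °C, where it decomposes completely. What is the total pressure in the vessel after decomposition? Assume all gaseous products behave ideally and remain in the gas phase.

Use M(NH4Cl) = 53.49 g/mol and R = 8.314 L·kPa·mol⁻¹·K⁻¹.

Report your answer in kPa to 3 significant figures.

11.4 kPa

n(NH4Cl) = 17.2 / 53.49 = 0.3216 mol
n(gas produced) = (2/1) × 0.3216 = 0.6432 mol
P = nRT/V = 0.6432 × 8.314 × 650.15 / 305 = 11.40 kPa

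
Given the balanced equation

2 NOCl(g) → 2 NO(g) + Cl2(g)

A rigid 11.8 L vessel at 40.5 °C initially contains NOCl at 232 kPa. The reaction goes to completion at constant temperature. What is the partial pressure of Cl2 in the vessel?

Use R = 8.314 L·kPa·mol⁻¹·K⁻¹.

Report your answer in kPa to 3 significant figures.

116 kPa

n(NOCl)₀ = PV/RT = (232 × 11.8) / (8.314 × 313.65) = 1.050 mol
n(Cl2) = (1/2) × 1.050 = 0.5250 mol
P(Cl2) = nRT/V = 0.5250 × 8.314 × 313.65 / 11.8 = 116.0 kPa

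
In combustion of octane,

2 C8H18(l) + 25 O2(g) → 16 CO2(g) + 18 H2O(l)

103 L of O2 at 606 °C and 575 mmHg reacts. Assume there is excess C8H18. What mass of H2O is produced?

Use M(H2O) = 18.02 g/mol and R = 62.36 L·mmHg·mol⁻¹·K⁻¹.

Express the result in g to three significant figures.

n(O2) = PV/RT = (575 × 103) / (62.36 × 879.15) = 1.080 mol
n(H2O) = (18/25) × 1.080 = 0.7776 mol
m(H2O) = 0.7776 × 18.02 = 14.01 g

14.0 g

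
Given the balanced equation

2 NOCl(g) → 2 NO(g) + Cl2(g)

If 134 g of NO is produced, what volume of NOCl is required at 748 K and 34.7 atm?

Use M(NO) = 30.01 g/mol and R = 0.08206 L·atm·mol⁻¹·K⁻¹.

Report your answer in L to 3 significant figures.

n(NO) = 134.0 / 30.01 = 4.465 mol
n(NOCl) = (2/2) × 4.465 = 4.465 mol
V = nRT/P = 4.465 × 0.08206 × 748 / 34.7 = 7.898 L

7.90 L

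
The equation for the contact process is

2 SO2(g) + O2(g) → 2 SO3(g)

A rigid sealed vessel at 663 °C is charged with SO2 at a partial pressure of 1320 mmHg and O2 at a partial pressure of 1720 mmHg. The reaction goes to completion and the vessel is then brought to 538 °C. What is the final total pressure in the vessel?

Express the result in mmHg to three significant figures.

2060 mmHg

With V and T fixed, P_i ∝ n_i, so the mole ratios apply directly to partial pressures at 663 °C.
P(O2) required for 1320 mmHg of SO2 = (1/2) × 1320 = 660.0 mmHg; available 1720 mmHg, so SO2 is limiting.
P(O2) remaining = 1720 − (1/2) × 1320 = 1060 mmHg
P(gaseous products) = (2)/2 × 1320 = 1320 mmHg
P_total at 663 °C = 1060 + 1320 = 2380 mmHg
Scaling to 538 °C: P = 2380 × 811.15/936.15 = 2062 mmHg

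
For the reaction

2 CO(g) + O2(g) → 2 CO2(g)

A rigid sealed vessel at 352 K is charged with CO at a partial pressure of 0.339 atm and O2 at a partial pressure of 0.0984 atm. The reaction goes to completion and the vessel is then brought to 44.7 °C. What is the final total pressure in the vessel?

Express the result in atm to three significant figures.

With V and T fixed, P_i ∝ n_i, so the mole ratios apply directly to partial pressures at 352 K.
P(O2) required for 0.339 atm of CO = (1/2) × 0.339 = 0.1695 atm; available 0.0984 atm, so O2 is limiting.
P(CO) remaining = 0.339 − (2/1) × 0.0984 = 0.1422 atm
P(gaseous products) = (2)/1 × 0.0984 = 0.1968 atm
P_total at 352 K = 0.1422 + 0.1968 = 0.3390 atm
Scaling to 44.7 °C: P = 0.3390 × 317.85/352 = 0.3061 atm

0.306 atm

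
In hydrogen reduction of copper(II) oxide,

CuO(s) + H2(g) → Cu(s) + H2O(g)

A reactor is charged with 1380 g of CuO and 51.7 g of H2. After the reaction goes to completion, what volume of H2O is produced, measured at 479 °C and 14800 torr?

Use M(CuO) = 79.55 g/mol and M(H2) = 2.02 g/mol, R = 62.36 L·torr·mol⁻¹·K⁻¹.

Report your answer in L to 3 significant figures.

n(CuO) = 1380 / 79.55 = 17.35 mol
n(H2) = 51.7 / 2.02 = 25.59 mol
For 17.35 mol CuO, stoichiometry requires (1/1) × 17.35 = 17.35 mol H2; 25.59 mol is available, so CuO is limiting.
n(H2O) = (1/1) × 17.35 = 17.35 mol
V(H2O) = nRT/P = 17.35 × 62.36 × 752.15 / 14800 = 54.99 L

55.0 L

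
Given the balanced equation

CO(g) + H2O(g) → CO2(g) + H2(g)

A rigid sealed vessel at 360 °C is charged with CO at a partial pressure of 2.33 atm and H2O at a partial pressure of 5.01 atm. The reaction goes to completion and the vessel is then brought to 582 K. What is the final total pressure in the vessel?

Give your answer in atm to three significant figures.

With V and T fixed, P_i ∝ n_i, so the mole ratios apply directly to partial pressures at 360 °C.
P(H2O) required for 2.33 atm of CO = (1/1) × 2.33 = 2.330 atm; available 5.01 atm, so CO is limiting.
P(H2O) remaining = 5.01 − (1/1) × 2.33 = 2.680 atm
P(gaseous products) = (1+1)/1 × 2.33 = 4.660 atm
P_total at 360 °C = 2.680 + 4.660 = 7.340 atm
Scaling to 582 K: P = 7.340 × 582/633.15 = 6.747 atm

6.75 atm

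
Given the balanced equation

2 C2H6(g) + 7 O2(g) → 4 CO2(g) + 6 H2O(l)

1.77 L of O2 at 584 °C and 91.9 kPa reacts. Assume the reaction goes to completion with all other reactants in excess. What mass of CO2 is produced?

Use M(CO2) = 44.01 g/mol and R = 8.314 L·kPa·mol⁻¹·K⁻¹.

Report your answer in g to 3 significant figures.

0.574 g

n(O2) = PV/RT = (91.9 × 1.77) / (8.314 × 857.15) = 0.02283 mol
n(CO2) = (4/7) × 0.02283 = 0.01305 mol
m(CO2) = 0.01305 × 44.01 = 0.5743 g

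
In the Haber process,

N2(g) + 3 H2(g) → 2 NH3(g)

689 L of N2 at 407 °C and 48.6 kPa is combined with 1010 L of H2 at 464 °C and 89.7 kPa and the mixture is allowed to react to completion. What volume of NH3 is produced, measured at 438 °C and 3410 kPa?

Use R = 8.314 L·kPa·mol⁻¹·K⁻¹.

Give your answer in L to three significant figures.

n(N2) = PV/RT = (48.6 × 689) / (8.314 × 680.15) = 5.922 mol
n(H2) = PV/RT = (89.7 × 1010) / (8.314 × 737.15) = 14.78 mol
For 5.922 mol N2, stoichiometry requires (3/1) × 5.922 = 17.77 mol H2; 14.78 mol is available, so H2 is limiting.
n(NH3) = (2/3) × 14.78 = 9.853 mol
V(NH3) = nRT/P = 9.853 × 8.314 × 711.15 / 3410 = 17.08 L

17.1 L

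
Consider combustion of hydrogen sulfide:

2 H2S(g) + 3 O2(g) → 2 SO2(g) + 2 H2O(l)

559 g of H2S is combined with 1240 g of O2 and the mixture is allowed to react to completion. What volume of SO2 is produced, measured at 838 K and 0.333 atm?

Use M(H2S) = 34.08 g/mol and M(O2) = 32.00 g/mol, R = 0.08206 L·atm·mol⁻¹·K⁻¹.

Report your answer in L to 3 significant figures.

n(H2S) = 559 / 34.08 = 16.40 mol
n(O2) = 1240 / 32.00 = 38.75 mol
For 16.40 mol H2S, stoichiometry requires (3/2) × 16.40 = 24.60 mol O2; 38.75 mol is available, so H2S is limiting.
n(SO2) = (2/2) × 16.40 = 16.40 mol
V(SO2) = nRT/P = 16.40 × 0.08206 × 838 / 0.333 = 3387 L

3390 L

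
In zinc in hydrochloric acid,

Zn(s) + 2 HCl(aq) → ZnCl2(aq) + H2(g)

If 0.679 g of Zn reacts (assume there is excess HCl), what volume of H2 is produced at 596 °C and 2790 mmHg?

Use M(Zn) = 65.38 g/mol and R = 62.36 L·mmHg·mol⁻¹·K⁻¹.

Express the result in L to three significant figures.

n(Zn) = 0.6790 / 65.38 = 0.01039 mol
n(H2) = (1/1) × 0.01039 = 0.01039 mol
V = nRT/P = 0.01039 × 62.36 × 869.15 / 2790 = 0.2018 L

0.202 L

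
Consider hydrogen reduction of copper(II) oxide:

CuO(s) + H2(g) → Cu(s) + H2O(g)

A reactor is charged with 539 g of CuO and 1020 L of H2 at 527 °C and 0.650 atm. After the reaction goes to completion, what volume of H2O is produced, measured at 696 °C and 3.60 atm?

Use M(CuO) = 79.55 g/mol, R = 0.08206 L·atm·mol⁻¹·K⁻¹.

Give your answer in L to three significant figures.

150 L

n(CuO) = 539 / 79.55 = 6.776 mol
n(H2) = PV/RT = (0.650 × 1020) / (0.08206 × 800.15) = 10.10 mol
For 6.776 mol CuO, stoichiometry requires (1/1) × 6.776 = 6.776 mol H2; 10.10 mol is available, so CuO is limiting.
n(H2O) = (1/1) × 6.776 = 6.776 mol
V(H2O) = nRT/P = 6.776 × 0.08206 × 969.15 / 3.60 = 149.7 L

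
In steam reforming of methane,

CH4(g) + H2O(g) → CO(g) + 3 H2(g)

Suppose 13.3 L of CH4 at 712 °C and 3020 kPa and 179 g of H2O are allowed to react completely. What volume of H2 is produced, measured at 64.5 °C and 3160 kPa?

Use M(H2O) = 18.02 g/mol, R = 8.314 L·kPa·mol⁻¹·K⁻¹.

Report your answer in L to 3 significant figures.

n(CH4) = PV/RT = (3020 × 13.3) / (8.314 × 985.15) = 4.904 mol
n(H2O) = 179 / 18.02 = 9.933 mol
For 4.904 mol CH4, stoichiometry requires (1/1) × 4.904 = 4.904 mol H2O; 9.933 mol is available, so CH4 is limiting.
n(H2) = (3/1) × 4.904 = 14.71 mol
V(H2) = nRT/P = 14.71 × 8.314 × 337.65 / 3160 = 13.07 L

13.1 L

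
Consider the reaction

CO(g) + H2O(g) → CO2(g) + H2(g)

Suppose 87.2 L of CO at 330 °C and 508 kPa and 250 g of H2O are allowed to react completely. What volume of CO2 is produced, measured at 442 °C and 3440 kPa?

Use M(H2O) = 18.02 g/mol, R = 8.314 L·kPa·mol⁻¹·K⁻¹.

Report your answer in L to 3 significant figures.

15.3 L

n(CO) = PV/RT = (508 × 87.2) / (8.314 × 603.15) = 8.834 mol
n(H2O) = 250 / 18.02 = 13.87 mol
For 8.834 mol CO, stoichiometry requires (1/1) × 8.834 = 8.834 mol H2O; 13.87 mol is available, so CO is limiting.
n(CO2) = (1/1) × 8.834 = 8.834 mol
V(CO2) = nRT/P = 8.834 × 8.314 × 715.15 / 3440 = 15.27 L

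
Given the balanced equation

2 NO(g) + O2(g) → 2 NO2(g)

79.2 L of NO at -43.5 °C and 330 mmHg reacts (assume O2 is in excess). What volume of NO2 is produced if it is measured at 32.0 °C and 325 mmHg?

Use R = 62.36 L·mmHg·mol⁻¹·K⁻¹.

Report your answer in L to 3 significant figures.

n(NO) = PV/RT = (330 × 79.2) / (62.36 × 229.65) = 1.825 mol
n(NO2) = (2/2) × 1.825 = 1.825 mol
V = nRT/P = 1.825 × 62.36 × 305.15 / 325 = 106.9 L

107 L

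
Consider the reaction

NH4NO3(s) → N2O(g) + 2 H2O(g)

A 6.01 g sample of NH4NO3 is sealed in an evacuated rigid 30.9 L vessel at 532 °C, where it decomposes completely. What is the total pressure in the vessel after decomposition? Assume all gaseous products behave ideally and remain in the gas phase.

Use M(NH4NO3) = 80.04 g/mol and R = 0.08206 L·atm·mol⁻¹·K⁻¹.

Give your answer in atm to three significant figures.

0.482 atm

n(NH4NO3) = 6.01 / 80.04 = 0.07509 mol
n(gas produced) = (3/1) × 0.07509 = 0.2253 mol
P = nRT/V = 0.2253 × 0.08206 × 805.15 / 30.9 = 0.4817 atm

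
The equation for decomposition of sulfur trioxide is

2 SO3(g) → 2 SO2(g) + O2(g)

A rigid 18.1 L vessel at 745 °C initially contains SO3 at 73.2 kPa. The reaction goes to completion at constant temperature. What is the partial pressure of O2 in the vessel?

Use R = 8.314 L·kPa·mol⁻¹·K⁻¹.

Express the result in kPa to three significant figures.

36.6 kPa

n(SO3)₀ = PV/RT = (73.2 × 18.1) / (8.314 × 1018.15) = 0.1565 mol
n(O2) = (1/2) × 0.1565 = 0.07825 mol
P(O2) = nRT/V = 0.07825 × 8.314 × 1018.15 / 18.1 = 36.60 kPa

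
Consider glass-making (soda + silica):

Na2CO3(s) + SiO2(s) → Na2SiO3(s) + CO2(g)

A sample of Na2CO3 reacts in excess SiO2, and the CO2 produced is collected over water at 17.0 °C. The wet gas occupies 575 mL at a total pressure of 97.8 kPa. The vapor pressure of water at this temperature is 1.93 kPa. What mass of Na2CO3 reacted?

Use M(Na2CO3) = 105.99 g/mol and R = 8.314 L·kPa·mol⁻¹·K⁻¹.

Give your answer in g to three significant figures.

2.42 g

P(CO2) = 97.8 − 1.93 = 95.87 kPa
n(CO2) = PV/RT = (95.87 × 0.5750) / (8.314 × 290.15) = 0.02285 mol
n(Na2CO3) = (1/1) × 0.02285 = 0.02285 mol
m(Na2CO3) = 0.02285 × 105.99 = 2.422 g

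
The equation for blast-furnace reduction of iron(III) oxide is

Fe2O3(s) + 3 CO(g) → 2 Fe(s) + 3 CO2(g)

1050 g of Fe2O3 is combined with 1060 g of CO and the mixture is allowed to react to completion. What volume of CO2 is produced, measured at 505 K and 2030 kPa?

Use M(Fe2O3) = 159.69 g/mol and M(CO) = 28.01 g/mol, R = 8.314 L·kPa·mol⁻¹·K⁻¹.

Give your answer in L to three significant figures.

40.8 L

n(Fe2O3) = 1050 / 159.69 = 6.575 mol
n(CO) = 1060 / 28.01 = 37.84 mol
For 6.575 mol Fe2O3, stoichiometry requires (3/1) × 6.575 = 19.73 mol CO; 37.84 mol is available, so Fe2O3 is limiting.
n(CO2) = (3/1) × 6.575 = 19.73 mol
V(CO2) = nRT/P = 19.73 × 8.314 × 505 / 2030 = 40.81 L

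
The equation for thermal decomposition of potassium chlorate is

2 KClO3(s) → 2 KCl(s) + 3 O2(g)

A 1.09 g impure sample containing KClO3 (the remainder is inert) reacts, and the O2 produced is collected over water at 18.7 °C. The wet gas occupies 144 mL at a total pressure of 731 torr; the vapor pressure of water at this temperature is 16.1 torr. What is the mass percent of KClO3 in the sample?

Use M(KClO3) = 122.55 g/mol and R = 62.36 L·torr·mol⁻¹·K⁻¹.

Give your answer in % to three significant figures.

P(O2) = 731 − 16.1 = 714.9 torr
n(O2) = PV/RT = (714.9 × 0.1440) / (62.36 × 291.85) = 0.005656 mol
n(KClO3) = (2/3) × 0.005656 = 0.003771 mol
m(KClO3) = 0.003771 × 122.55 = 0.4621 g
%KClO3 = 0.4621 / 1.09 × 100 = 42.39%

42.4 %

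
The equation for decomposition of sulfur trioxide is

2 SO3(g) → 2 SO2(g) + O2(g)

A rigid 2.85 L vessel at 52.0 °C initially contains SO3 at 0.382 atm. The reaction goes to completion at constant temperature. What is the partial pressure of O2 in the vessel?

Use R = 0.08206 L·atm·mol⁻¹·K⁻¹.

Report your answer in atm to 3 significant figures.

n(SO3)₀ = PV/RT = (0.382 × 2.85) / (0.08206 × 325.15) = 0.04080 mol
n(O2) = (1/2) × 0.04080 = 0.02040 mol
P(O2) = nRT/V = 0.02040 × 0.08206 × 325.15 / 2.85 = 0.1910 atm

0.191 atm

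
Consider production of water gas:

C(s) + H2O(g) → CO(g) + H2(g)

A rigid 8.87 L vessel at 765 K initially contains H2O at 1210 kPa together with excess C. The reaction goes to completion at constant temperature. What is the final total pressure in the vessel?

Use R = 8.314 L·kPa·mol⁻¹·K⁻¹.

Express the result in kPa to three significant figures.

At constant T and V, P ∝ n(gas): 1 mol gas → 2 mol gas.
P_final = (2/1) × 1210 = 2420 kPa

2420 kPa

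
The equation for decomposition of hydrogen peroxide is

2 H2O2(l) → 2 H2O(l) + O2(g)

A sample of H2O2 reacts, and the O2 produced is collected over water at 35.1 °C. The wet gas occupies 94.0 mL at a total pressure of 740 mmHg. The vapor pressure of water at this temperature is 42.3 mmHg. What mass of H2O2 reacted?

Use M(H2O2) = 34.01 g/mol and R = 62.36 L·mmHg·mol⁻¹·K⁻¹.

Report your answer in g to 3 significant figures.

P(O2) = 740 − 42.3 = 697.7 mmHg
n(O2) = PV/RT = (697.7 × 0.09400) / (62.36 × 308.25) = 0.003412 mol
n(H2O2) = (2/1) × 0.003412 = 0.006824 mol
m(H2O2) = 0.006824 × 34.01 = 0.2321 g

0.232 g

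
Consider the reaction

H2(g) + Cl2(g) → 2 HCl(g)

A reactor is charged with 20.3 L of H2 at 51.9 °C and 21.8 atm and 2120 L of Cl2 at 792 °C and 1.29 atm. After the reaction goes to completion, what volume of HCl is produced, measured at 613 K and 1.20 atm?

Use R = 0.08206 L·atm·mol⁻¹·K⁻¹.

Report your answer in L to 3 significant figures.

1390 L

n(H2) = PV/RT = (21.8 × 20.3) / (0.08206 × 325.05) = 16.59 mol
n(Cl2) = PV/RT = (1.29 × 2120) / (0.08206 × 1065.15) = 31.29 mol
For 16.59 mol H2, stoichiometry requires (1/1) × 16.59 = 16.59 mol Cl2; 31.29 mol is available, so H2 is limiting.
n(HCl) = (2/1) × 16.59 = 33.18 mol
V(HCl) = nRT/P = 33.18 × 0.08206 × 613 / 1.20 = 1391 L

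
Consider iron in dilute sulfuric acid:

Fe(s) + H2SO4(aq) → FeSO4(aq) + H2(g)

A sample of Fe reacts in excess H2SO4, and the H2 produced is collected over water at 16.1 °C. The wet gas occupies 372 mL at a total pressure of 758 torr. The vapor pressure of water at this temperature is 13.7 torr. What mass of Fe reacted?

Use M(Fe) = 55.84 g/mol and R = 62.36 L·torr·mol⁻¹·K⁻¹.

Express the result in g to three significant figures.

P(H2) = 758 − 13.7 = 744.3 torr
n(H2) = PV/RT = (744.3 × 0.3720) / (62.36 × 289.25) = 0.01535 mol
n(Fe) = (1/1) × 0.01535 = 0.01535 mol
m(Fe) = 0.01535 × 55.84 = 0.8571 g

0.857 g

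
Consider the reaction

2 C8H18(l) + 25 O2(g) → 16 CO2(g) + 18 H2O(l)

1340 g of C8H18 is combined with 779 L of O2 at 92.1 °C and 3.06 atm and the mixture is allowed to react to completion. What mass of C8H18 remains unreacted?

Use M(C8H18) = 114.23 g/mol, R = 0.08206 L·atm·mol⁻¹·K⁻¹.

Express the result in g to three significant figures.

n(C8H18) = 1340 / 114.23 = 11.73 mol
n(O2) = PV/RT = (3.06 × 779) / (0.08206 × 365.25) = 79.53 mol
For 11.73 mol C8H18, stoichiometry requires (25/2) × 11.73 = 146.6 mol O2; 79.53 mol is available, so O2 is limiting.
n(C8H18) consumed = (2/25) × 79.53 = 6.362 mol; remaining = 11.73 − 6.362 = 5.368 mol
m(C8H18) = 5.368 × 114.23 = 613.2 g

613 g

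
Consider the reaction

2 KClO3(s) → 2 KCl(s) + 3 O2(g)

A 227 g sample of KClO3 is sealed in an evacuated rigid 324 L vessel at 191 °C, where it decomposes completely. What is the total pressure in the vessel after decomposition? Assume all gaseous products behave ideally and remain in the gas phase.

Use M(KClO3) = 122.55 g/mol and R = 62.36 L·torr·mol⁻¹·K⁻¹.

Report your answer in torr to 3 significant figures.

248 torr

n(KClO3) = 227 / 122.55 = 1.852 mol
n(gas produced) = (3/2) × 1.852 = 2.778 mol
P = nRT/V = 2.778 × 62.36 × 464.15 / 324 = 248.2 torr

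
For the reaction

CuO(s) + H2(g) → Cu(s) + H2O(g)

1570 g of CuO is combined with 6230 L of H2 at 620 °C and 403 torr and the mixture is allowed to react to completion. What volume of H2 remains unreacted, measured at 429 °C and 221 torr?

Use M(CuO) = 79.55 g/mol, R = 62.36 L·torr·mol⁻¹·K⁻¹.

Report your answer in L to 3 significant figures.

n(CuO) = 1570 / 79.55 = 19.74 mol
n(H2) = PV/RT = (403 × 6230) / (62.36 × 893.15) = 45.08 mol
For 19.74 mol CuO, stoichiometry requires (1/1) × 19.74 = 19.74 mol H2; 45.08 mol is available, so CuO is limiting.
n(H2) consumed = (1/1) × 19.74 = 19.74 mol; remaining = 45.08 − 19.74 = 25.34 mol
V(H2) = nRT/P = 25.34 × 62.36 × 702.15 / 221 = 5021 L

5020 L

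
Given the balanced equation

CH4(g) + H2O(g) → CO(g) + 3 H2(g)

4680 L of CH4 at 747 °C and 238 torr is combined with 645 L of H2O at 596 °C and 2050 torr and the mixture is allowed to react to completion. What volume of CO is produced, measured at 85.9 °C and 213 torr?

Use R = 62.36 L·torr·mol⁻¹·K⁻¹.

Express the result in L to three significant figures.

n(CH4) = PV/RT = (238 × 4680) / (62.36 × 1020.15) = 17.51 mol
n(H2O) = PV/RT = (2050 × 645) / (62.36 × 869.15) = 24.40 mol
For 17.51 mol CH4, stoichiometry requires (1/1) × 17.51 = 17.51 mol H2O; 24.40 mol is available, so CH4 is limiting.
n(CO) = (1/1) × 17.51 = 17.51 mol
V(CO) = nRT/P = 17.51 × 62.36 × 359.05 / 213 = 1841 L

1840 L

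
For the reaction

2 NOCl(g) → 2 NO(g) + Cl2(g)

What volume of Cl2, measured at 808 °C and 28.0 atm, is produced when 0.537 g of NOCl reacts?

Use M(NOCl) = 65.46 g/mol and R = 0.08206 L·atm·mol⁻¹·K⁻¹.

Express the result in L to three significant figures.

0.0130 L

n(NOCl) = 0.5370 / 65.46 = 0.008203 mol
n(Cl2) = (1/2) × 0.008203 = 0.004102 mol
V = nRT/P = 0.004102 × 0.08206 × 1081.15 / 28.0 = 0.01300 L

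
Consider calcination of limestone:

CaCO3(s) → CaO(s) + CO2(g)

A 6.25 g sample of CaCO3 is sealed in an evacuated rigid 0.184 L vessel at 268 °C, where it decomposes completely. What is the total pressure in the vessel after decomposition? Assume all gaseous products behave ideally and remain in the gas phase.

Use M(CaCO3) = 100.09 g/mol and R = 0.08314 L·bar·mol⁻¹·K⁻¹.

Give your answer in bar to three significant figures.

15.3 bar

n(CaCO3) = 6.25 / 100.09 = 0.06244 mol
n(gas produced) = (1/1) × 0.06244 = 0.06244 mol
P = nRT/V = 0.06244 × 0.08314 × 541.15 / 0.184 = 15.27 bar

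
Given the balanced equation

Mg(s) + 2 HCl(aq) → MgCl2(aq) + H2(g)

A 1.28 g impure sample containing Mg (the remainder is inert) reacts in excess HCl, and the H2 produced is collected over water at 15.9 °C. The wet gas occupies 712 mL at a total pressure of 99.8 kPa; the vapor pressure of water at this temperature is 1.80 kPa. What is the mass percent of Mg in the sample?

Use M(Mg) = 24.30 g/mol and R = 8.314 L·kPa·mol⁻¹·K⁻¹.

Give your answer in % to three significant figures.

P(H2) = 99.8 − 1.80 = 98.00 kPa
n(H2) = PV/RT = (98.00 × 0.7120) / (8.314 × 289.05) = 0.02904 mol
n(Mg) = (1/1) × 0.02904 = 0.02904 mol
m(Mg) = 0.02904 × 24.30 = 0.7057 g
%Mg = 0.7057 / 1.28 × 100 = 55.13%

55.1 %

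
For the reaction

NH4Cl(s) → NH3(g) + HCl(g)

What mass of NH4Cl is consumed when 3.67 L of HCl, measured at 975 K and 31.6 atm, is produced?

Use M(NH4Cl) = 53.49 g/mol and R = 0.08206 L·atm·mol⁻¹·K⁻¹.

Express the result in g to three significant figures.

n(HCl) = PV/RT = (31.6 × 3.67) / (0.08206 × 975) = 1.449 mol
n(NH4Cl) = (1/1) × 1.449 = 1.449 mol
m(NH4Cl) = 1.449 × 53.49 = 77.51 g

77.5 g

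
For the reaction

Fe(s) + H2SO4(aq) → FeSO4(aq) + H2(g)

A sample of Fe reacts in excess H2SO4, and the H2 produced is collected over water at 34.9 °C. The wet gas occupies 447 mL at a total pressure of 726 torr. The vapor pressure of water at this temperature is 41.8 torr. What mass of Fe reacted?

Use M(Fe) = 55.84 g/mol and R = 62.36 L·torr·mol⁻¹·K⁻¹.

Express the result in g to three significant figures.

P(H2) = 726 − 41.8 = 684.2 torr
n(H2) = PV/RT = (684.2 × 0.4470) / (62.36 × 308.05) = 0.01592 mol
n(Fe) = (1/1) × 0.01592 = 0.01592 mol
m(Fe) = 0.01592 × 55.84 = 0.8890 g

0.889 g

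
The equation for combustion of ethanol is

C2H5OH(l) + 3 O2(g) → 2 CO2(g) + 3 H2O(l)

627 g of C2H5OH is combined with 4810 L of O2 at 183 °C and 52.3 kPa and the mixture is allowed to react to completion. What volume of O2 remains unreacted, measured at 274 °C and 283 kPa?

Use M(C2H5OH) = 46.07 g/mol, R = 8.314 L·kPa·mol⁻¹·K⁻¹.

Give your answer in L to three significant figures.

410 L

n(C2H5OH) = 627 / 46.07 = 13.61 mol
n(O2) = PV/RT = (52.3 × 4810) / (8.314 × 456.15) = 66.33 mol
For 13.61 mol C2H5OH, stoichiometry requires (3/1) × 13.61 = 40.83 mol O2; 66.33 mol is available, so C2H5OH is limiting.
n(O2) consumed = (3/1) × 13.61 = 40.83 mol; remaining = 66.33 − 40.83 = 25.50 mol
V(O2) = nRT/P = 25.50 × 8.314 × 547.15 / 283 = 409.9 L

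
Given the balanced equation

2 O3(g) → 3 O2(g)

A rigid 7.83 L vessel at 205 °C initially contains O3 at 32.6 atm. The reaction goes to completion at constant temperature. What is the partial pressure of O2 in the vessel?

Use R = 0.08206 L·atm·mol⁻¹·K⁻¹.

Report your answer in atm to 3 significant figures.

48.9 atm

n(O3)₀ = PV/RT = (32.6 × 7.83) / (0.08206 × 478.15) = 6.506 mol
n(O2) = (3/2) × 6.506 = 9.759 mol
P(O2) = nRT/V = 9.759 × 0.08206 × 478.15 / 7.83 = 48.90 atm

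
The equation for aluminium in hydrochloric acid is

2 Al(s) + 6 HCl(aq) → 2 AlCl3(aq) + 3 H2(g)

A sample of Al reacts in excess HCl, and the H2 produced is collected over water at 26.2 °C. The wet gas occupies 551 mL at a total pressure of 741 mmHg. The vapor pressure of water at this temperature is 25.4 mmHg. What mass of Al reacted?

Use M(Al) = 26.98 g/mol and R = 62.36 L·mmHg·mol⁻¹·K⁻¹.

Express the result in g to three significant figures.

0.380 g

P(H2) = 741 − 25.4 = 715.6 mmHg
n(H2) = PV/RT = (715.6 × 0.5510) / (62.36 × 299.35) = 0.02112 mol
n(Al) = (2/3) × 0.02112 = 0.01408 mol
m(Al) = 0.01408 × 26.98 = 0.3799 g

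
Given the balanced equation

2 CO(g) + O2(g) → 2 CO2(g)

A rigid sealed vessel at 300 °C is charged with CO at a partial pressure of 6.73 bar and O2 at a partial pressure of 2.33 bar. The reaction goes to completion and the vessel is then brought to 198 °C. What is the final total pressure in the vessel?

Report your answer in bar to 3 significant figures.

5.53 bar

At constant V, partial pressures at 300 °C are proportional to moles, so apply stoichiometry directly to pressures.
P(O2) required for 6.73 bar of CO = (1/2) × 6.73 = 3.365 bar; available 2.33 bar, so O2 is limiting.
P(CO) remaining = 6.73 − (2/1) × 2.33 = 2.070 bar
P(gaseous products) = (2)/1 × 2.33 = 4.660 bar
P_total at 300 °C = 2.070 + 4.660 = 6.730 bar
Scaling to 198 °C: P = 6.730 × 471.15/573.15 = 5.532 bar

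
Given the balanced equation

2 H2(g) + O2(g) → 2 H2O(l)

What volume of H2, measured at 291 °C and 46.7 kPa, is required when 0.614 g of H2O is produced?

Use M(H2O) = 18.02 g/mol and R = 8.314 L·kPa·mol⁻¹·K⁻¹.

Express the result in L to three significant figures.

3.42 L

n(H2O) = 0.6140 / 18.02 = 0.03407 mol
n(H2) = (2/2) × 0.03407 = 0.03407 mol
V = nRT/P = 0.03407 × 8.314 × 564.15 / 46.7 = 3.422 L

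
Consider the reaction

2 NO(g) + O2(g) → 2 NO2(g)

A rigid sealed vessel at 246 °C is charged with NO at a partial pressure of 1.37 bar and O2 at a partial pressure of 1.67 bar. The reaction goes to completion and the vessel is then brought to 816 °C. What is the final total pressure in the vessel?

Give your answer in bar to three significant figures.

Because the vessel is rigid and T is held at 246 °C, work the stoichiometry in partial pressures (P_i = n_iRT/V).
P(O2) required for 1.37 bar of NO = (1/2) × 1.37 = 0.6850 bar; available 1.67 bar, so NO is limiting.
P(O2) remaining = 1.67 − (1/2) × 1.37 = 0.9850 bar
P(gaseous products) = (2)/2 × 1.37 = 1.370 bar
P_total at 246 °C = 0.9850 + 1.370 = 2.355 bar
Scaling to 816 °C: P = 2.355 × 1089.15/519.15 = 4.941 bar

4.94 bar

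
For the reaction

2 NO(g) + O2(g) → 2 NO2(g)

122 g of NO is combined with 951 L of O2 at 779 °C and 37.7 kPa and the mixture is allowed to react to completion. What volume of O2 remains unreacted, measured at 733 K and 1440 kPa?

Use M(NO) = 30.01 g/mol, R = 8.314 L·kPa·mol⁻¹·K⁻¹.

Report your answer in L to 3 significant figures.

8.74 L

n(NO) = 122 / 30.01 = 4.065 mol
n(O2) = PV/RT = (37.7 × 951) / (8.314 × 1052.15) = 4.099 mol
For 4.065 mol NO, stoichiometry requires (1/2) × 4.065 = 2.033 mol O2; 4.099 mol is available, so NO is limiting.
n(O2) consumed = (1/2) × 4.065 = 2.033 mol; remaining = 4.099 − 2.033 = 2.066 mol
V(O2) = nRT/P = 2.066 × 8.314 × 733 / 1440 = 8.743 L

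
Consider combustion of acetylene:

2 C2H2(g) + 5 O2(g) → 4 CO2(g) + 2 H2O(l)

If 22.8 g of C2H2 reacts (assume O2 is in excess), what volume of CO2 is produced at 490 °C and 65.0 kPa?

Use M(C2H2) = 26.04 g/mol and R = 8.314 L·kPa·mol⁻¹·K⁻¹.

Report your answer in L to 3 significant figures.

171 L

n(C2H2) = 22.80 / 26.04 = 0.8756 mol
n(CO2) = (4/2) × 0.8756 = 1.751 mol
V = nRT/P = 1.751 × 8.314 × 763.15 / 65.0 = 170.9 L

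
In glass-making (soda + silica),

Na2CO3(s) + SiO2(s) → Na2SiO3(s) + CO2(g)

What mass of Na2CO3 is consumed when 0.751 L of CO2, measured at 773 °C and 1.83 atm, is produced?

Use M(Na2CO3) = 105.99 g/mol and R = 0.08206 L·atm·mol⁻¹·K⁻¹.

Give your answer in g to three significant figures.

1.70 g

n(CO2) = PV/RT = (1.83 × 0.751) / (0.08206 × 1046.15) = 0.01601 mol
n(Na2CO3) = (1/1) × 0.01601 = 0.01601 mol
m(Na2CO3) = 0.01601 × 105.99 = 1.697 g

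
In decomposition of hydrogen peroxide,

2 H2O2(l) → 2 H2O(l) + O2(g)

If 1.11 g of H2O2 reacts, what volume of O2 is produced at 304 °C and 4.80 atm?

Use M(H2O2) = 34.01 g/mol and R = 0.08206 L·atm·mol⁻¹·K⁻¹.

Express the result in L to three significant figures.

0.161 L

n(H2O2) = 1.110 / 34.01 = 0.03264 mol
n(O2) = (1/2) × 0.03264 = 0.01632 mol
V = nRT/P = 0.01632 × 0.08206 × 577.15 / 4.80 = 0.1610 L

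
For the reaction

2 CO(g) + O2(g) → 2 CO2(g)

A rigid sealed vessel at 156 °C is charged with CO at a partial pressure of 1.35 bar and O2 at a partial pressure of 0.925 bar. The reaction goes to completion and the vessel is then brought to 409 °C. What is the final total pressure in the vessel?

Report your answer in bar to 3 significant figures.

2.54 bar

Because the vessel is rigid and T is held at 156 °C, work the stoichiometry in partial pressures (P_i = n_iRT/V).
P(O2) required for 1.35 bar of CO = (1/2) × 1.35 = 0.6750 bar; available 0.925 bar, so CO is limiting.
P(O2) remaining = 0.925 − (1/2) × 1.35 = 0.2500 bar
P(gaseous products) = (2)/2 × 1.35 = 1.350 bar
P_total at 156 °C = 0.2500 + 1.350 = 1.600 bar
Scaling to 409 °C: P = 1.600 × 682.15/429.15 = 2.543 bar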